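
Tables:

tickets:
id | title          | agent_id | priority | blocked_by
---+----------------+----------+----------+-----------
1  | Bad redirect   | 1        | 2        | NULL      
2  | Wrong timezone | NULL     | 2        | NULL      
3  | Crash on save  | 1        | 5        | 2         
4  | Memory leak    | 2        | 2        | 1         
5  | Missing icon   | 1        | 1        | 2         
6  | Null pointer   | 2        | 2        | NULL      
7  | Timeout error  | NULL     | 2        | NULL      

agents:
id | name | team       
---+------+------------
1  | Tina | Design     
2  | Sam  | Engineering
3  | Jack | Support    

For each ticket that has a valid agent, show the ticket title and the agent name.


INNER JOIN keeps only tickets rows whose agent_id matches an id in agents. Walk through each ticket:
  - ticket 1 (Bad redirect): agent_id=1 -> matches Tina
  - ticket 2 (Wrong timezone): agent_id=NULL, no match -> dropped
  - ticket 3 (Crash on save): agent_id=1 -> matches Tina
  - ticket 4 (Memory leak): agent_id=2 -> matches Sam
  - ticket 5 (Missing icon): agent_id=1 -> matches Tina
  - ticket 6 (Null pointer): agent_id=2 -> matches Sam
  - ticket 7 (Timeout error): agent_id=NULL, no match -> dropped
So 2 of 7 rows are dropped.

SQL:
SELECT a.title, b.name AS agent
FROM tickets a
INNER JOIN agents b ON a.agent_id = b.id

Result:
title         | agent
--------------+------
Bad redirect  | Tina 
Crash on save | Tina 
Memory leak   | Sam  
Missing icon  | Tina 
Null pointer  | Sam  


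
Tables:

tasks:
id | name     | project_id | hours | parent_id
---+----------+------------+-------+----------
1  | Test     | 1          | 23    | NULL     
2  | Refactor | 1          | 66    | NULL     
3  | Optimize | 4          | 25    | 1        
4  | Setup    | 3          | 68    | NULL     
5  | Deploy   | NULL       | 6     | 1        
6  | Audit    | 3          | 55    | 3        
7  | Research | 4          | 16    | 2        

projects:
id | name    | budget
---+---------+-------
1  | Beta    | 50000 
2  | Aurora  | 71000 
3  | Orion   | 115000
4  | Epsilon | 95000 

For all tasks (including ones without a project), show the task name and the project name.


LEFT JOIN keeps every row from tasks (the left table); where project_id has no match in projects, the project columns become NULL. Walk through each task:
  - task 1 (Test): project_id=1 -> matches Beta
  - task 2 (Refactor): project_id=1 -> matches Beta
  - task 3 (Optimize): project_id=4 -> matches Epsilon
  - task 4 (Setup): project_id=3 -> matches Orion
  - task 5 (Deploy): project_id=NULL, no match -> kept with NULL
  - task 6 (Audit): project_id=3 -> matches Orion
  - task 7 (Research): project_id=4 -> matches Epsilon
All 7 rows appear; 1 has NULL project.

SQL:
SELECT a.name, b.name AS project
FROM tasks a
LEFT JOIN projects b ON a.project_id = b.id

Result:
name     | project
---------+--------
Test     | Beta   
Refactor | Beta   
Optimize | Epsilon
Setup    | Orion  
Deploy   | NULL   
Audit    | Orion  
Research | Epsilon


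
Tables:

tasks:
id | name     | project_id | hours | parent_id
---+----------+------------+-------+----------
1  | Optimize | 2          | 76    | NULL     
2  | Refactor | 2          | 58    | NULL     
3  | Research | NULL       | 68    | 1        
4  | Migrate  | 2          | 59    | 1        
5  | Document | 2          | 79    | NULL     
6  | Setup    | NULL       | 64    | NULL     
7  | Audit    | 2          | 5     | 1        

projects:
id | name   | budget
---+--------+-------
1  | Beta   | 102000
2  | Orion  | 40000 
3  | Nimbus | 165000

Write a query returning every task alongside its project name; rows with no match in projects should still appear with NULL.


LEFT JOIN keeps every row from tasks (the left table); where project_id has no match in projects, the project columns become NULL. Walk through each task:
  - task 1 (Optimize): project_id=2 -> matches Orion
  - task 2 (Refactor): project_id=2 -> matches Orion
  - task 3 (Research): project_id=NULL, no match -> kept with NULL
  - task 4 (Migrate): project_id=2 -> matches Orion
  - task 5 (Document): project_id=2 -> matches Orion
  - task 6 (Setup): project_id=NULL, no match -> kept with NULL
  - task 7 (Audit): project_id=2 -> matches Orion
All 7 rows appear; 2 have NULL project.

SQL:
SELECT a.name, b.name AS project
FROM tasks a
LEFT JOIN projects b ON a.project_id = b.id

Result:
name     | project
---------+--------
Optimize | Orion  
Refactor | Orion  
Research | NULL   
Migrate  | Orion  
Document | Orion  
Setup    | NULL   
Audit    | Orion  


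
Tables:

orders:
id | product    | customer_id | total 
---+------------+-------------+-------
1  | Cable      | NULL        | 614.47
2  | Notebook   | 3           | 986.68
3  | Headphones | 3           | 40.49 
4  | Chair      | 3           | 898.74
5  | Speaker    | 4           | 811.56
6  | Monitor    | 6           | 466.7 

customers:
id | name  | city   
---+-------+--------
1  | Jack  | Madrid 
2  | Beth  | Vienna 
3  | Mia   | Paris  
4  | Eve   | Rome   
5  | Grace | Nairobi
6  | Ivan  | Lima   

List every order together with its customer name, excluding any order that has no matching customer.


INNER JOIN keeps only orders rows whose customer_id matches an id in customers. Walk through each order:
  - order 1 (Cable): customer_id=NULL, no match -> dropped
  - order 2 (Notebook): customer_id=3 -> matches Mia
  - order 3 (Headphones): customer_id=3 -> matches Mia
  - order 4 (Chair): customer_id=3 -> matches Mia
  - order 5 (Speaker): customer_id=4 -> matches Eve
  - order 6 (Monitor): customer_id=6 -> matches Ivan
So 1 of 6 rows is dropped.

SQL:
SELECT a.product, b.name AS customer
FROM orders a
INNER JOIN customers b ON a.customer_id = b.id

Result:
product    | customer
-----------+---------
Notebook   | Mia     
Headphones | Mia     
Chair      | Mia     
Speaker    | Eve     
Monitor    | Ivan    


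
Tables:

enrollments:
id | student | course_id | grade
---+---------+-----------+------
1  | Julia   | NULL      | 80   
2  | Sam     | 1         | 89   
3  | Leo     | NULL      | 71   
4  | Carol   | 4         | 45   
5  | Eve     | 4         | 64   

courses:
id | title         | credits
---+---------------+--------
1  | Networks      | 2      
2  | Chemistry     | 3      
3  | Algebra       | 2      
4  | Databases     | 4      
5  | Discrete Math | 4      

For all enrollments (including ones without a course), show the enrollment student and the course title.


LEFT JOIN keeps every row from enrollments (the left table); where course_id has no match in courses, the course columns become NULL. Walk through each enrollment:
  - enrollment 1 (Julia): course_id=NULL, no match -> kept with NULL
  - enrollment 2 (Sam): course_id=1 -> matches Networks
  - enrollment 3 (Leo): course_id=NULL, no match -> kept with NULL
  - enrollment 4 (Carol): course_id=4 -> matches Databases
  - enrollment 5 (Eve): course_id=4 -> matches Databases
All 5 rows appear; 2 have NULL course.

SQL:
SELECT a.student, b.title AS course
FROM enrollments a
LEFT JOIN courses b ON a.course_id = b.id

Result:
student | course   
--------+----------
Julia   | NULL     
Sam     | Networks 
Leo     | NULL     
Carol   | Databases
Eve     | Databases


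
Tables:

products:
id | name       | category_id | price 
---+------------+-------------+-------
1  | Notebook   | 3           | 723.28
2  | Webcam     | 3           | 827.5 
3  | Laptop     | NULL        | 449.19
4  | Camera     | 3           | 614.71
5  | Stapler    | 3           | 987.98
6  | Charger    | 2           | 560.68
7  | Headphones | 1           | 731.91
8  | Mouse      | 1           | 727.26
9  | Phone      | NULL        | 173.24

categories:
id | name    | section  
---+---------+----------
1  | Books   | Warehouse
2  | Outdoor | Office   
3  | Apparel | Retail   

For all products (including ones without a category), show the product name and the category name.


LEFT JOIN keeps every row from products (the left table); where category_id has no match in categories, the category columns become NULL. Walk through each product:
  - product 1 (Notebook): category_id=3 -> matches Apparel
  - product 2 (Webcam): category_id=3 -> matches Apparel
  - product 3 (Laptop): category_id=NULL, no match -> kept with NULL
  - product 4 (Camera): category_id=3 -> matches Apparel
  - product 5 (Stapler): category_id=3 -> matches Apparel
  - product 6 (Charger): category_id=2 -> matches Outdoor
  - product 7 (Headphones): category_id=1 -> matches Books
  - product 8 (Mouse): category_id=1 -> matches Books
  - product 9 (Phone): category_id=NULL, no match -> kept with NULL
All 9 rows appear; 2 have NULL category.

SQL:
SELECT a.name, b.name AS category
FROM products a
LEFT JOIN categories b ON a.category_id = b.id

Result:
name       | category
-----------+---------
Notebook   | Apparel 
Webcam     | Apparel 
Laptop     | NULL    
Camera     | Apparel 
Stapler    | Apparel 
Charger    | Outdoor 
Headphones | Books   
Mouse      | Books   
Phone      | NULL    


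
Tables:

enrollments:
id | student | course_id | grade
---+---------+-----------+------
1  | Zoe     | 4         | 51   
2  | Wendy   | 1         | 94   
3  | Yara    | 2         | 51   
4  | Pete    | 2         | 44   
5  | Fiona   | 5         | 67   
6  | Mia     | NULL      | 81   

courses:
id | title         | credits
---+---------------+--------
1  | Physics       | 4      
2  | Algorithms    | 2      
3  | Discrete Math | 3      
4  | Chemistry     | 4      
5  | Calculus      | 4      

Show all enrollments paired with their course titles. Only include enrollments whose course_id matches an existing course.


INNER JOIN keeps only enrollments rows whose course_id matches an id in courses. Walk through each enrollment:
  - enrollment 1 (Zoe): course_id=4 -> matches Chemistry
  - enrollment 2 (Wendy): course_id=1 -> matches Physics
  - enrollment 3 (Yara): course_id=2 -> matches Algorithms
  - enrollment 4 (Pete): course_id=2 -> matches Algorithms
  - enrollment 5 (Fiona): course_id=5 -> matches Calculus
  - enrollment 6 (Mia): course_id=NULL, no match -> dropped
So 1 of 6 rows is dropped.

SQL:
SELECT a.student, b.title AS course
FROM enrollments a
INNER JOIN courses b ON a.course_id = b.id

Result:
student | course    
--------+-----------
Zoe     | Chemistry 
Wendy   | Physics   
Yara    | Algorithms
Pete    | Algorithms
Fiona   | Calculus  


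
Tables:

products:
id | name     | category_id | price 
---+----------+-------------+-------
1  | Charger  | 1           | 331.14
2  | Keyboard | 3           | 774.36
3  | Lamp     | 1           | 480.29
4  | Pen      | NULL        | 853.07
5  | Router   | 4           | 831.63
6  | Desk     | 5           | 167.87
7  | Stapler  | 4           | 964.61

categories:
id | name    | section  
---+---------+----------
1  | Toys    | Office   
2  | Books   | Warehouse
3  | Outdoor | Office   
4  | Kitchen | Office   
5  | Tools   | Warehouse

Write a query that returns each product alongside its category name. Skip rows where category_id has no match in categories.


INNER JOIN keeps only products rows whose category_id matches an id in categories. Walk through each product:
  - product 1 (Charger): category_id=1 -> matches Toys
  - product 2 (Keyboard): category_id=3 -> matches Outdoor
  - product 3 (Lamp): category_id=1 -> matches Toys
  - product 4 (Pen): category_id=NULL, no match -> dropped
  - product 5 (Router): category_id=4 -> matches Kitchen
  - product 6 (Desk): category_id=5 -> matches Tools
  - product 7 (Stapler): category_id=4 -> matches Kitchen
So 1 of 7 rows is dropped.

SQL:
SELECT a.name, b.name AS category
FROM products a
INNER JOIN categories b ON a.category_id = b.id

Result:
name     | category
---------+---------
Charger  | Toys    
Keyboard | Outdoor 
Lamp     | Toys    
Router   | Kitchen 
Desk     | Tools   
Stapler  | Kitchen 


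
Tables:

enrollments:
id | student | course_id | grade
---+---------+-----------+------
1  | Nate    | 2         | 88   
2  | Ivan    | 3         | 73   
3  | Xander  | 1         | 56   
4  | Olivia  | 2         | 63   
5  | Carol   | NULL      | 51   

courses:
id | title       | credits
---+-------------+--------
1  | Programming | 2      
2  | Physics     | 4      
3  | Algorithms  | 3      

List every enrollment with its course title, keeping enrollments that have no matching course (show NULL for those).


LEFT JOIN keeps every row from enrollments (the left table); where course_id has no match in courses, the course columns become NULL. Walk through each enrollment:
  - enrollment 1 (Nate): course_id=2 -> matches Physics
  - enrollment 2 (Ivan): course_id=3 -> matches Algorithms
  - enrollment 3 (Xander): course_id=1 -> matches Programming
  - enrollment 4 (Olivia): course_id=2 -> matches Physics
  - enrollment 5 (Carol): course_id=NULL, no match -> kept with NULL
All 5 rows appear; 1 has NULL course.

SQL:
SELECT a.student, b.title AS course
FROM enrollments a
LEFT JOIN courses b ON a.course_id = b.id

Result:
student | course     
--------+------------
Nate    | Physics    
Ivan    | Algorithms 
Xander  | Programming
Olivia  | Physics    
Carol   | NULL       


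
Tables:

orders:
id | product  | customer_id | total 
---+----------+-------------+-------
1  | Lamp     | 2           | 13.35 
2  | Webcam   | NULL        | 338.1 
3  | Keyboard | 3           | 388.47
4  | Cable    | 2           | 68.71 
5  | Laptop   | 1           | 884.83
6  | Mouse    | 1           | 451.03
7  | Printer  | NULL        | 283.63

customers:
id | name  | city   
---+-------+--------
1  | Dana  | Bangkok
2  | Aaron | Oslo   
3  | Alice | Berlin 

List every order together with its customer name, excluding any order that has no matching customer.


INNER JOIN keeps only orders rows whose customer_id matches an id in customers. Walk through each order:
  - order 1 (Lamp): customer_id=2 -> matches Aaron
  - order 2 (Webcam): customer_id=NULL, no match -> dropped
  - order 3 (Keyboard): customer_id=3 -> matches Alice
  - order 4 (Cable): customer_id=2 -> matches Aaron
  - order 5 (Laptop): customer_id=1 -> matches Dana
  - order 6 (Mouse): customer_id=1 -> matches Dana
  - order 7 (Printer): customer_id=NULL, no match -> dropped
So 2 of 7 rows are dropped.

SQL:
SELECT a.product, b.name AS customer
FROM orders a
INNER JOIN customers b ON a.customer_id = b.id

Result:
product  | customer
---------+---------
Lamp     | Aaron   
Keyboard | Alice   
Cable    | Aaron   
Laptop   | Dana    
Mouse    | Dana    


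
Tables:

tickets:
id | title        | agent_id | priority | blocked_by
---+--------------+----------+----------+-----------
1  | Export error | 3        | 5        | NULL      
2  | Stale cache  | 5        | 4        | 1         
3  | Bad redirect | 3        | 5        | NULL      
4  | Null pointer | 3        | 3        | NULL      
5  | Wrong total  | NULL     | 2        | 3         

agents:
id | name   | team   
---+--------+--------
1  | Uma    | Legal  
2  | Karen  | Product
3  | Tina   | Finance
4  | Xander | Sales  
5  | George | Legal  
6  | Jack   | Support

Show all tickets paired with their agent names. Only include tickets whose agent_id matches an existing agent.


INNER JOIN keeps only tickets rows whose agent_id matches an id in agents. Walk through each ticket:
  - ticket 1 (Export error): agent_id=3 -> matches Tina
  - ticket 2 (Stale cache): agent_id=5 -> matches George
  - ticket 3 (Bad redirect): agent_id=3 -> matches Tina
  - ticket 4 (Null pointer): agent_id=3 -> matches Tina
  - ticket 5 (Wrong total): agent_id=NULL, no match -> dropped
So 1 of 5 rows is dropped.

SQL:
SELECT a.title, b.name AS agent
FROM tickets a
INNER JOIN agents b ON a.agent_id = b.id

Result:
title        | agent 
-------------+-------
Export error | Tina  
Stale cache  | George
Bad redirect | Tina  
Null pointer | Tina  


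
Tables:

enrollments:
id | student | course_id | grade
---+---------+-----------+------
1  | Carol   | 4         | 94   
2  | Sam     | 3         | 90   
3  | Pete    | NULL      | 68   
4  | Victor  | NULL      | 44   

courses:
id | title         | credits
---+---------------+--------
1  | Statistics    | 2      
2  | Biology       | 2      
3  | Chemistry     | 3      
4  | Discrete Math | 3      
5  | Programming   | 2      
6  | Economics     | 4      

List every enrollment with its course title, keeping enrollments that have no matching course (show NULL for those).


LEFT JOIN keeps every row from enrollments (the left table); where course_id has no match in courses, the course columns become NULL. Walk through each enrollment:
  - enrollment 1 (Carol): course_id=4 -> matches Discrete Math
  - enrollment 2 (Sam): course_id=3 -> matches Chemistry
  - enrollment 3 (Pete): course_id=NULL, no match -> kept with NULL
  - enrollment 4 (Victor): course_id=NULL, no match -> kept with NULL
All 4 rows appear; 2 have NULL course.

SQL:
SELECT a.student, b.title AS course
FROM enrollments a
LEFT JOIN courses b ON a.course_id = b.id

Result:
student | course       
--------+--------------
Carol   | Discrete Math
Sam     | Chemistry    
Pete    | NULL         
Victor  | NULL         


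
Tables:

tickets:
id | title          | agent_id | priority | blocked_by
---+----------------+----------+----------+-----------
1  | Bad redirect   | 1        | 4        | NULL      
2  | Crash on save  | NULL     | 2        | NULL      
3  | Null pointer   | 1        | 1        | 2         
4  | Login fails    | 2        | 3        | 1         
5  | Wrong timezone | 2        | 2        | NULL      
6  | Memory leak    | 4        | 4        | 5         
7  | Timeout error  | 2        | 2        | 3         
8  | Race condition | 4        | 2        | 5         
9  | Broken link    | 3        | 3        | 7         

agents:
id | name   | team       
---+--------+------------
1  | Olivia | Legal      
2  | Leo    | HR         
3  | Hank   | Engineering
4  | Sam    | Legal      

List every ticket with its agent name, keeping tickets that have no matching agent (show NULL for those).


LEFT JOIN keeps every row from tickets (the left table); where agent_id has no match in agents, the agent columns become NULL. Walk through each ticket:
  - ticket 1 (Bad redirect): agent_id=1 -> matches Olivia
  - ticket 2 (Crash on save): agent_id=NULL, no match -> kept with NULL
  - ticket 3 (Null pointer): agent_id=1 -> matches Olivia
  - ticket 4 (Login fails): agent_id=2 -> matches Leo
  - ticket 5 (Wrong timezone): agent_id=2 -> matches Leo
  - ticket 6 (Memory leak): agent_id=4 -> matches Sam
  - ticket 7 (Timeout error): agent_id=2 -> matches Leo
  - ticket 8 (Race condition): agent_id=4 -> matches Sam
  - ticket 9 (Broken link): agent_id=3 -> matches Hank
All 9 rows appear; 1 has NULL agent.

SQL:
SELECT a.title, b.name AS agent
FROM tickets a
LEFT JOIN agents b ON a.agent_id = b.id

Result:
title          | agent 
---------------+-------
Bad redirect   | Olivia
Crash on save  | NULL  
Null pointer   | Olivia
Login fails    | Leo   
Wrong timezone | Leo   
Memory leak    | Sam   
Timeout error  | Leo   
Race condition | Sam   
Broken link    | Hank  


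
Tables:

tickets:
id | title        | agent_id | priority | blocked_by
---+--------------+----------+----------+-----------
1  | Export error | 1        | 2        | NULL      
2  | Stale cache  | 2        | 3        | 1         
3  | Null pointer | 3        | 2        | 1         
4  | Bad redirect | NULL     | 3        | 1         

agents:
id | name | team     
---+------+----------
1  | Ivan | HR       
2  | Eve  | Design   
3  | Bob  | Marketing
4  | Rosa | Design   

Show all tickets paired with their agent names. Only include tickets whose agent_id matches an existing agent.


INNER JOIN keeps only tickets rows whose agent_id matches an id in agents. Walk through each ticket:
  - ticket 1 (Export error): agent_id=1 -> matches Ivan
  - ticket 2 (Stale cache): agent_id=2 -> matches Eve
  - ticket 3 (Null pointer): agent_id=3 -> matches Bob
  - ticket 4 (Bad redirect): agent_id=NULL, no match -> dropped
So 1 of 4 rows is dropped.

SQL:
SELECT a.title, b.name AS agent
FROM tickets a
INNER JOIN agents b ON a.agent_id = b.id

Result:
title        | agent
-------------+------
Export error | Ivan 
Stale cache  | Eve  
Null pointer | Bob  


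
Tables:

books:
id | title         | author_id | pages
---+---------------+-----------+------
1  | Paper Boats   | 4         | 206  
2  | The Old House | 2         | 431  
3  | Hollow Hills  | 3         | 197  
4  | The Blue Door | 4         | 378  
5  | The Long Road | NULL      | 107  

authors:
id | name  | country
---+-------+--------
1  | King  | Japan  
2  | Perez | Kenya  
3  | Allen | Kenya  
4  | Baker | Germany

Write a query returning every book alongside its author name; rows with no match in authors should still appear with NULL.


LEFT JOIN keeps every row from books (the left table); where author_id has no match in authors, the author columns become NULL. Walk through each book:
  - book 1 (Paper Boats): author_id=4 -> matches Baker
  - book 2 (The Old House): author_id=2 -> matches Perez
  - book 3 (Hollow Hills): author_id=3 -> matches Allen
  - book 4 (The Blue Door): author_id=4 -> matches Baker
  - book 5 (The Long Road): author_id=NULL, no match -> kept with NULL
All 5 rows appear; 1 has NULL author.

SQL:
SELECT a.title, b.name AS author
FROM books a
LEFT JOIN authors b ON a.author_id = b.id

Result:
title         | author
--------------+-------
Paper Boats   | Baker 
The Old House | Perez 
Hollow Hills  | Allen 
The Blue Door | Baker 
The Long Road | NULL  


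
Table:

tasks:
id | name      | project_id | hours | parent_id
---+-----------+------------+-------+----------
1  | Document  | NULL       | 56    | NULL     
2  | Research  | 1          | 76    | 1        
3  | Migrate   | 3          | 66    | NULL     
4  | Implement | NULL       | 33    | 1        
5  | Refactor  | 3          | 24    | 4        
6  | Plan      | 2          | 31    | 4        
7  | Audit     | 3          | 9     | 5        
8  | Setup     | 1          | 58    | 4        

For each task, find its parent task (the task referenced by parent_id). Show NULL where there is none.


This is a self-join: tasks is joined to a second copy of itself, matching each row's parent_id to another row's id. Use LEFT JOIN so rows with parent_id=NULL are kept.
  - task 1 (Document): parent_id=NULL -> NULL
  - task 2 (Research): parent_id=1 -> Document
  - task 3 (Migrate): parent_id=NULL -> NULL
  - task 4 (Implement): parent_id=1 -> Document
  - task 5 (Refactor): parent_id=4 -> Implement
  - task 6 (Plan): parent_id=4 -> Implement
  - task 7 (Audit): parent_id=5 -> Refactor
  - task 8 (Setup): parent_id=4 -> Implement

SQL:
SELECT a.name AS item, b.name AS parent
FROM tasks a
LEFT JOIN tasks b ON a.parent_id = b.id

Result:
item      | parent   
----------+----------
Document  | NULL     
Research  | Document 
Migrate   | NULL     
Implement | Document 
Refactor  | Implement
Plan      | Implement
Audit     | Refactor 
Setup     | Implement


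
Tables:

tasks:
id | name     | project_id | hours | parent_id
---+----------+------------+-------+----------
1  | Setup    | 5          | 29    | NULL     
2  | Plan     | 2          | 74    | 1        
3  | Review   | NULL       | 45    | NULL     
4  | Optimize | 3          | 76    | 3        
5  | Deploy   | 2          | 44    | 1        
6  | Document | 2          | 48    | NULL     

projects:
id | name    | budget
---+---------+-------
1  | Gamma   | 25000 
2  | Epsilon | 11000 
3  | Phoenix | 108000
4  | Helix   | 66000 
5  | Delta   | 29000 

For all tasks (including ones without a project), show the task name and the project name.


LEFT JOIN keeps every row from tasks (the left table); where project_id has no match in projects, the project columns become NULL. Walk through each task:
  - task 1 (Setup): project_id=5 -> matches Delta
  - task 2 (Plan): project_id=2 -> matches Epsilon
  - task 3 (Review): project_id=NULL, no match -> kept with NULL
  - task 4 (Optimize): project_id=3 -> matches Phoenix
  - task 5 (Deploy): project_id=2 -> matches Epsilon
  - task 6 (Document): project_id=2 -> matches Epsilon
All 6 rows appear; 1 has NULL project.

SQL:
SELECT a.name, b.name AS project
FROM tasks a
LEFT JOIN projects b ON a.project_id = b.id

Result:
name     | project
---------+--------
Setup    | Delta  
Plan     | Epsilon
Review   | NULL   
Optimize | Phoenix
Deploy   | Epsilon
Document | Epsilon


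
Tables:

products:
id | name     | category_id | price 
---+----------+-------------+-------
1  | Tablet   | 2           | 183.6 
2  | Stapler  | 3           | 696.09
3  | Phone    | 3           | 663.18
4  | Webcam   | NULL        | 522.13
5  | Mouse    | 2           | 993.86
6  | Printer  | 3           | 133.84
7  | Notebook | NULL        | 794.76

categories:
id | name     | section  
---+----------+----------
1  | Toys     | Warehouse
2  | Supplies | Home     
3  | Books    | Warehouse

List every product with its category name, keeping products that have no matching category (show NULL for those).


LEFT JOIN keeps every row from products (the left table); where category_id has no match in categories, the category columns become NULL. Walk through each product:
  - product 1 (Tablet): category_id=2 -> matches Supplies
  - product 2 (Stapler): category_id=3 -> matches Books
  - product 3 (Phone): category_id=3 -> matches Books
  - product 4 (Webcam): category_id=NULL, no match -> kept with NULL
  - product 5 (Mouse): category_id=2 -> matches Supplies
  - product 6 (Printer): category_id=3 -> matches Books
  - product 7 (Notebook): category_id=NULL, no match -> kept with NULL
All 7 rows appear; 2 have NULL category.

SQL:
SELECT a.name, b.name AS category
FROM products a
LEFT JOIN categories b ON a.category_id = b.id

Result:
name     | category
---------+---------
Tablet   | Supplies
Stapler  | Books   
Phone    | Books   
Webcam   | NULL    
Mouse    | Supplies
Printer  | Books   
Notebook | NULL    


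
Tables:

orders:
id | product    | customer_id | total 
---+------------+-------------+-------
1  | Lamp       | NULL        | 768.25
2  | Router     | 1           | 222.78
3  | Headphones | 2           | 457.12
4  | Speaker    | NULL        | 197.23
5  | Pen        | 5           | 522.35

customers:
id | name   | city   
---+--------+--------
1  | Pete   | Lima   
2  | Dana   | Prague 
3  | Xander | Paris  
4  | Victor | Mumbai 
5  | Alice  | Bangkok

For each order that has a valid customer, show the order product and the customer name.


INNER JOIN keeps only orders rows whose customer_id matches an id in customers. Walk through each order:
  - order 1 (Lamp): customer_id=NULL, no match -> dropped
  - order 2 (Router): customer_id=1 -> matches Pete
  - order 3 (Headphones): customer_id=2 -> matches Dana
  - order 4 (Speaker): customer_id=NULL, no match -> dropped
  - order 5 (Pen): customer_id=5 -> matches Alice
So 2 of 5 rows are dropped.

SQL:
SELECT a.product, b.name AS customer
FROM orders a
INNER JOIN customers b ON a.customer_id = b.id

Result:
product    | customer
-----------+---------
Router     | Pete    
Headphones | Dana    
Pen        | Alice   


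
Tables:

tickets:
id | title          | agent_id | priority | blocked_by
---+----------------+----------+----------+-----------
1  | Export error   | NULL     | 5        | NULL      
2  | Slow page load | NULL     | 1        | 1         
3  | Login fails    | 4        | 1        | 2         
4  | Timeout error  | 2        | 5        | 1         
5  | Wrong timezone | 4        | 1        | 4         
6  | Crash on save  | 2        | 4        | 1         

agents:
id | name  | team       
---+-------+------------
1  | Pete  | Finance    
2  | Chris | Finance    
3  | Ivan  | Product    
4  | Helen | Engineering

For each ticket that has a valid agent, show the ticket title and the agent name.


INNER JOIN keeps only tickets rows whose agent_id matches an id in agents. Walk through each ticket:
  - ticket 1 (Export error): agent_id=NULL, no match -> dropped
  - ticket 2 (Slow page load): agent_id=NULL, no match -> dropped
  - ticket 3 (Login fails): agent_id=4 -> matches Helen
  - ticket 4 (Timeout error): agent_id=2 -> matches Chris
  - ticket 5 (Wrong timezone): agent_id=4 -> matches Helen
  - ticket 6 (Crash on save): agent_id=2 -> matches Chris
So 2 of 6 rows are dropped.

SQL:
SELECT a.title, b.name AS agent
FROM tickets a
INNER JOIN agents b ON a.agent_id = b.id

Result:
title          | agent
---------------+------
Login fails    | Helen
Timeout error  | Chris
Wrong timezone | Helen
Crash on save  | Chris


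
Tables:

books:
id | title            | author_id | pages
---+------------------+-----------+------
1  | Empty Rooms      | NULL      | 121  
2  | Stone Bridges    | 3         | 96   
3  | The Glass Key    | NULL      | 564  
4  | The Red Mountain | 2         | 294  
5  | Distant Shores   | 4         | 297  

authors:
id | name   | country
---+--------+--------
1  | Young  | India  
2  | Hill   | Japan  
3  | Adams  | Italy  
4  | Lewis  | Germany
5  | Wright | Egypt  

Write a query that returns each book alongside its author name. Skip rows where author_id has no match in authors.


INNER JOIN keeps only books rows whose author_id matches an id in authors. Walk through each book:
  - book 1 (Empty Rooms): author_id=NULL, no match -> dropped
  - book 2 (Stone Bridges): author_id=3 -> matches Adams
  - book 3 (The Glass Key): author_id=NULL, no match -> dropped
  - book 4 (The Red Mountain): author_id=2 -> matches Hill
  - book 5 (Distant Shores): author_id=4 -> matches Lewis
So 2 of 5 rows are dropped.

SQL:
SELECT a.title, b.name AS author
FROM books a
INNER JOIN authors b ON a.author_id = b.id

Result:
title            | author
-----------------+-------
Stone Bridges    | Adams 
The Red Mountain | Hill  
Distant Shores   | Lewis 


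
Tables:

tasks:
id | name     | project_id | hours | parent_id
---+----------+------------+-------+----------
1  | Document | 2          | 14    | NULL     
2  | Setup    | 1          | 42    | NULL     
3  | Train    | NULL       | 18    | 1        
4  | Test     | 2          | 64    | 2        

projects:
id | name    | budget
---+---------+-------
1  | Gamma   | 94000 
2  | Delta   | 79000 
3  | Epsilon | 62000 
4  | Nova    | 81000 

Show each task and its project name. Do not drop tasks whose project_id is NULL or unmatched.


LEFT JOIN keeps every row from tasks (the left table); where project_id has no match in projects, the project columns become NULL. Walk through each task:
  - task 1 (Document): project_id=2 -> matches Delta
  - task 2 (Setup): project_id=1 -> matches Gamma
  - task 3 (Train): project_id=NULL, no match -> kept with NULL
  - task 4 (Test): project_id=2 -> matches Delta
All 4 rows appear; 1 has NULL project.

SQL:
SELECT a.name, b.name AS project
FROM tasks a
LEFT JOIN projects b ON a.project_id = b.id

Result:
name     | project
---------+--------
Document | Delta  
Setup    | Gamma  
Train    | NULL   
Test     | Delta  


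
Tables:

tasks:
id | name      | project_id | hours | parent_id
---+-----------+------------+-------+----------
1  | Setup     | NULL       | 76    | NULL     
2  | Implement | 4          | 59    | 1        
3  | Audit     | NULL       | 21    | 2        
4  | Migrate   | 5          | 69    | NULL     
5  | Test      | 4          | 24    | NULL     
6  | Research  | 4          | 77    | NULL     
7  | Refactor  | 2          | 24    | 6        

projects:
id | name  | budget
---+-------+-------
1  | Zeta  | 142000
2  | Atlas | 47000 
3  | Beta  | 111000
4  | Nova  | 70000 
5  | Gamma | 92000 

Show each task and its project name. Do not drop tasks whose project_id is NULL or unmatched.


LEFT JOIN keeps every row from tasks (the left table); where project_id has no match in projects, the project columns become NULL. Walk through each task:
  - task 1 (Setup): project_id=NULL, no match -> kept with NULL
  - task 2 (Implement): project_id=4 -> matches Nova
  - task 3 (Audit): project_id=NULL, no match -> kept with NULL
  - task 4 (Migrate): project_id=5 -> matches Gamma
  - task 5 (Test): project_id=4 -> matches Nova
  - task 6 (Research): project_id=4 -> matches Nova
  - task 7 (Refactor): project_id=2 -> matches Atlas
All 7 rows appear; 2 have NULL project.

SQL:
SELECT a.name, b.name AS project
FROM tasks a
LEFT JOIN projects b ON a.project_id = b.id

Result:
name      | project
----------+--------
Setup     | NULL   
Implement | Nova   
Audit     | NULL   
Migrate   | Gamma  
Test      | Nova   
Research  | Nova   
Refactor  | Atlas  


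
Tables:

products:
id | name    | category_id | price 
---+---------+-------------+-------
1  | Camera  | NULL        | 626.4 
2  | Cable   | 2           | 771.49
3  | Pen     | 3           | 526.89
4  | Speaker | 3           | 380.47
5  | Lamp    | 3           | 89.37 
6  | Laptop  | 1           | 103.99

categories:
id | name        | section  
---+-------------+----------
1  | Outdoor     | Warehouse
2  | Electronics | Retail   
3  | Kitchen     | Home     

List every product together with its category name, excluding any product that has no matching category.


INNER JOIN keeps only products rows whose category_id matches an id in categories. Walk through each product:
  - product 1 (Camera): category_id=NULL, no match -> dropped
  - product 2 (Cable): category_id=2 -> matches Electronics
  - product 3 (Pen): category_id=3 -> matches Kitchen
  - product 4 (Speaker): category_id=3 -> matches Kitchen
  - product 5 (Lamp): category_id=3 -> matches Kitchen
  - product 6 (Laptop): category_id=1 -> matches Outdoor
So 1 of 6 rows is dropped.

SQL:
SELECT a.name, b.name AS category
FROM products a
INNER JOIN categories b ON a.category_id = b.id

Result:
name    | category   
--------+------------
Cable   | Electronics
Pen     | Kitchen    
Speaker | Kitchen    
Lamp    | Kitchen    
Laptop  | Outdoor    


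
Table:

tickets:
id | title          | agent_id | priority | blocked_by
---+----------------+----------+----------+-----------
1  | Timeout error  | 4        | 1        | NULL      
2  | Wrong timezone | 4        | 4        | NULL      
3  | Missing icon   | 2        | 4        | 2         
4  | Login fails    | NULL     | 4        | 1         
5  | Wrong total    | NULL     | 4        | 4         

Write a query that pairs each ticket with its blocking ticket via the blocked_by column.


This is a self-join: tickets is joined to a second copy of itself, matching each row's blocked_by to another row's id. Use LEFT JOIN so rows with blocked_by=NULL are kept.
  - ticket 1 (Timeout error): blocked_by=NULL -> NULL
  - ticket 2 (Wrong timezone): blocked_by=NULL -> NULL
  - ticket 3 (Missing icon): blocked_by=2 -> Wrong timezone
  - ticket 4 (Login fails): blocked_by=1 -> Timeout error
  - ticket 5 (Wrong total): blocked_by=4 -> Login fails

SQL:
SELECT a.title AS item, b.title AS blocked_by
FROM tickets a
LEFT JOIN tickets b ON a.blocked_by = b.id

Result:
item           | blocked_by    
---------------+---------------
Timeout error  | NULL          
Wrong timezone | NULL          
Missing icon   | Wrong timezone
Login fails    | Timeout error 
Wrong total    | Login fails   


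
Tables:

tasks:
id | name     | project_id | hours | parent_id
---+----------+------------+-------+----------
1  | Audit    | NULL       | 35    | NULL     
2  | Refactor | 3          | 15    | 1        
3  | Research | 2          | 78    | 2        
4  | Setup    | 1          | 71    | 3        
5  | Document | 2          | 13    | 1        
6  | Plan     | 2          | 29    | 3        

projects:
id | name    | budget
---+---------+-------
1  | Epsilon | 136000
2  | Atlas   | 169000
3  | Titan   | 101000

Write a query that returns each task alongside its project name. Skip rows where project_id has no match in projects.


INNER JOIN keeps only tasks rows whose project_id matches an id in projects. Walk through each task:
  - task 1 (Audit): project_id=NULL, no match -> dropped
  - task 2 (Refactor): project_id=3 -> matches Titan
  - task 3 (Research): project_id=2 -> matches Atlas
  - task 4 (Setup): project_id=1 -> matches Epsilon
  - task 5 (Document): project_id=2 -> matches Atlas
  - task 6 (Plan): project_id=2 -> matches Atlas
So 1 of 6 rows is dropped.

SQL:
SELECT a.name, b.name AS project
FROM tasks a
INNER JOIN projects b ON a.project_id = b.id

Result:
name     | project
---------+--------
Refactor | Titan  
Research | Atlas  
Setup    | Epsilon
Document | Atlas  
Plan     | Atlas  


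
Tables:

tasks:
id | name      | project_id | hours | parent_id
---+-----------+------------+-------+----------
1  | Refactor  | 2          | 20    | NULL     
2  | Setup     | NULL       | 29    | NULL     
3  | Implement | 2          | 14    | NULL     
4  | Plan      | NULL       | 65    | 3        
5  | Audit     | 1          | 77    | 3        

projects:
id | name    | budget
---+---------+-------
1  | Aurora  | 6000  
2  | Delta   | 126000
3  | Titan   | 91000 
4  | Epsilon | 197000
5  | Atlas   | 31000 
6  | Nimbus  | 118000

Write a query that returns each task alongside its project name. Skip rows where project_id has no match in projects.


INNER JOIN keeps only tasks rows whose project_id matches an id in projects. Walk through each task:
  - task 1 (Refactor): project_id=2 -> matches Delta
  - task 2 (Setup): project_id=NULL, no match -> dropped
  - task 3 (Implement): project_id=2 -> matches Delta
  - task 4 (Plan): project_id=NULL, no match -> dropped
  - task 5 (Audit): project_id=1 -> matches Aurora
So 2 of 5 rows are dropped.

SQL:
SELECT a.name, b.name AS project
FROM tasks a
INNER JOIN projects b ON a.project_id = b.id

Result:
name      | project
----------+--------
Refactor  | Delta  
Implement | Delta  
Audit     | Aurora 


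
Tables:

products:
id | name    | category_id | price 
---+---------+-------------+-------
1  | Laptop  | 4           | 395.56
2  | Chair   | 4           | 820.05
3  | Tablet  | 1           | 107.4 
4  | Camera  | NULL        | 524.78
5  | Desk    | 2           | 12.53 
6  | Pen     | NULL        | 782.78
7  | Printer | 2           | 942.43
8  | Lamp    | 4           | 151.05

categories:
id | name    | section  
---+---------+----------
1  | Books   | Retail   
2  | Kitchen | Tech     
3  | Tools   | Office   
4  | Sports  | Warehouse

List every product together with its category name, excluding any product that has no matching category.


INNER JOIN keeps only products rows whose category_id matches an id in categories. Walk through each product:
  - product 1 (Laptop): category_id=4 -> matches Sports
  - product 2 (Chair): category_id=4 -> matches Sports
  - product 3 (Tablet): category_id=1 -> matches Books
  - product 4 (Camera): category_id=NULL, no match -> dropped
  - product 5 (Desk): category_id=2 -> matches Kitchen
  - product 6 (Pen): category_id=NULL, no match -> dropped
  - product 7 (Printer): category_id=2 -> matches Kitchen
  - product 8 (Lamp): category_id=4 -> matches Sports
So 2 of 8 rows are dropped.

SQL:
SELECT a.name, b.name AS category
FROM products a
INNER JOIN categories b ON a.category_id = b.id

Result:
name    | category
--------+---------
Laptop  | Sports  
Chair   | Sports  
Tablet  | Books   
Desk    | Kitchen 
Printer | Kitchen 
Lamp    | Sports  


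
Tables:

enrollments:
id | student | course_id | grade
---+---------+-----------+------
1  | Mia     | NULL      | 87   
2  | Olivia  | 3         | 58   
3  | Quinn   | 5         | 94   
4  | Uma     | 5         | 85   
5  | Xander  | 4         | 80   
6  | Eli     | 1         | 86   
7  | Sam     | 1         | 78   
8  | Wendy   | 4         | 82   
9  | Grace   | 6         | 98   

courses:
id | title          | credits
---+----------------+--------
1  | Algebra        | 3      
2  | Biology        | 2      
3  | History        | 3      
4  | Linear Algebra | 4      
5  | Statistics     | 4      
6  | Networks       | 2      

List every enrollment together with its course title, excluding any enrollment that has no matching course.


INNER JOIN keeps only enrollments rows whose course_id matches an id in courses. Walk through each enrollment:
  - enrollment 1 (Mia): course_id=NULL, no match -> dropped
  - enrollment 2 (Olivia): course_id=3 -> matches History
  - enrollment 3 (Quinn): course_id=5 -> matches Statistics
  - enrollment 4 (Uma): course_id=5 -> matches Statistics
  - enrollment 5 (Xander): course_id=4 -> matches Linear Algebra
  - enrollment 6 (Eli): course_id=1 -> matches Algebra
  - enrollment 7 (Sam): course_id=1 -> matches Algebra
  - enrollment 8 (Wendy): course_id=4 -> matches Linear Algebra
  - enrollment 9 (Grace): course_id=6 -> matches Networks
So 1 of 9 rows is dropped.

SQL:
SELECT a.student, b.title AS course
FROM enrollments a
INNER JOIN courses b ON a.course_id = b.id

Result:
student | course        
--------+---------------
Olivia  | History       
Quinn   | Statistics    
Uma     | Statistics    
Xander  | Linear Algebra
Eli     | Algebra       
Sam     | Algebra       
Wendy   | Linear Algebra
Grace   | Networks      
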